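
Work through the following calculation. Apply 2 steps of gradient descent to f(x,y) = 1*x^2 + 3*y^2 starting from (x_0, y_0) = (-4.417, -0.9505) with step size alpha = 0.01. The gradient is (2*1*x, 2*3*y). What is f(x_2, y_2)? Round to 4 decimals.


Gradient descent on f(x,y) = 1*x^2 + 3*y^2.
Starting point: (-4.417, -0.9505), alpha = 0.01
Step 1: grad_x = 2*1*-4.417 = -8.834, grad_y = 2*3*-0.9505 = -5.703
  x_1 = -4.417 - 0.01*-8.834 = -4.3287
  y_1 = -0.9505 - 0.01*-5.703 = -0.8935
Step 2: grad_x = 2*1*-4.3287 = -8.6573, grad_y = 2*3*-0.8935 = -5.3608
  x_2 = -4.3287 - 0.01*-8.6573 = -4.2421
  y_2 = -0.8935 - 0.01*-5.3608 = -0.8399
f(-4.2421, -0.8399) = 1*(-4.2421)^2 + 3*(-0.8399)^2 = 20.1114


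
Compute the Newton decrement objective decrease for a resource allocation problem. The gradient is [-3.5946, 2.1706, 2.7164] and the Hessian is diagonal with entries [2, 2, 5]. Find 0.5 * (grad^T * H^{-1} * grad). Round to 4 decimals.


Step 1: H is diagonal, so H^(-1) * g = [-1.7973, 1.0853, 0.5433].
Step 2: g^T H^(-1) g = sum_i g_i^2 / H_ii
  = (-3.5946)^2/2 + (2.1706)^2/2 + (2.7164)^2/5
  = 6.4606 + 2.3558 + 1.4758 = 10.2921
Step 3: Objective decrease = 0.5 * g^T H^(-1) g = 5.146


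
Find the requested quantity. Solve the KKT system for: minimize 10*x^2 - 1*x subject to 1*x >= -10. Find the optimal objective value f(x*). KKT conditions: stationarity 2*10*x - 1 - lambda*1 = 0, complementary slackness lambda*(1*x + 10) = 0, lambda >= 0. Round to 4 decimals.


Step 1: Try lambda = 0 (constraint inactive).
Stationarity: 2*10*x - 1 = 0
x* = 1/(2*10) = 0.05
Check constraint: 1*0.05 = 0.05 >= -10 -- satisfied.
Step 2: Compute optimal value.
f(x*) = 10*0.05^2 - 1*0.05 = -0.025


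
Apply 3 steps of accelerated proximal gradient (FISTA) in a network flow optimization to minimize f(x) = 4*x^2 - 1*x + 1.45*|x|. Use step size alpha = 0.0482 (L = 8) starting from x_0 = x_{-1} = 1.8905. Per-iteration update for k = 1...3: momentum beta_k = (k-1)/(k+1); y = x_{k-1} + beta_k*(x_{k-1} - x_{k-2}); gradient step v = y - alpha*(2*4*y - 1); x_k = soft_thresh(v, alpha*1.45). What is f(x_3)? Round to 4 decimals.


FISTA on f(x) = 4*x^2 - 1*x + 1.45*|x|
L = 8, alpha = 0.0482
Iteration 1: beta = 0.0, y = 1.8905 + 0.0*(1.8905 - 1.8905) = 1.8905
  grad(y) = 14.124, v = y - alpha*grad = 1.2097
  prox(v) = soft_thresh(1.2097, 0.0699) = 1.1398
Iteration 2: beta = 0.3333, y = 1.1398 + 0.3333*(1.1398 - 1.8905) = 0.8896
  grad(y) = 6.1169, v = y - alpha*grad = 0.5948
  prox(v) = soft_thresh(0.5948, 0.0699) = 0.5249
Iteration 3: beta = 0.5, y = 0.5249 + 0.5*(0.5249 - 1.1398) = 0.2174
  grad(y) = 0.7393, v = y - alpha*grad = 0.1818
  prox(v) = soft_thresh(0.1818, 0.0699) = 0.1119
f(x_3) = 4*0.1119^2 - 1*0.1119 + 1.45*|0.1119| = 0.1004


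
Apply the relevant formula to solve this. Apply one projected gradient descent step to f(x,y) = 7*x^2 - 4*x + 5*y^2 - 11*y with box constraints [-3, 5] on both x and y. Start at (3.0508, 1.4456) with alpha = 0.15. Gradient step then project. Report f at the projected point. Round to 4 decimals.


Step 1: Compute gradient at (3.0508, 1.4456).
grad_x = 2*7*3.0508 - 4 = 38.7112
grad_y = 2*5*1.4456 - 11 = 3.456
Step 2: Gradient step.
x_raw = 3.0508 - 0.15*38.7112 = -2.7559
y_raw = 1.4456 - 0.15*3.456 = 0.9272
Step 3: Project onto [-3, 5].
x_proj = clip(-2.7559) = -2.7559
y_proj = clip(0.9272) = 0.9272
Step 4: Evaluate f.
f(-2.7559, 0.9272) = 58.2869


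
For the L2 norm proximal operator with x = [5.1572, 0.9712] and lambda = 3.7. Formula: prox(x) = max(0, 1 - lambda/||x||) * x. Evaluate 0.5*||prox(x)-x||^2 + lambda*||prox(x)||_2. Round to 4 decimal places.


Step 1: Compute ||x||.
||x|| = 5.2479
Step 2: Compute scaling factor.
scale = max(0, 1 - 3.7/5.2479) = 0.2949
Step 3: prox(x) = [1.5211, 0.2865]
||prox(x)|| = 1.5479
Step 4: Proximal objective.
0.5*||prox-x||^2 = 6.845
lambda*||prox|| = 5.7272
Total = 12.572


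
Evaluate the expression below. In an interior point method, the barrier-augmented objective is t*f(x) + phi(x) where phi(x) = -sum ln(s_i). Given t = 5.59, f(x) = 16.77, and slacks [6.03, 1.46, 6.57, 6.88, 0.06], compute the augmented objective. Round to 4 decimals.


Step 1: Compute log-barrier.
ln values: [1.7967, 0.3784, 1.8825, 1.9286, -2.8134]
phi = -(1.7967 + 0.3784 + 1.8825 + 1.9286 - 2.8134) = -3.1729
Step 2: Compute augmented objective.
t*f(x) = 5.59*16.77 = 93.7443
Total = 93.7443 - 3.1729 = 90.5714


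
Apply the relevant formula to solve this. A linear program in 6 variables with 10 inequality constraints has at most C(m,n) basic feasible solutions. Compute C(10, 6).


Each vertex corresponds to some choice of n active constraints out of m, so the number of vertices is at most C(m, n) = m! / (n!(m-n)!).
m = 10, n = 6
Numerator: 10 * 9 * 8 * 7 * 6 * 5
Denominator: 6! = 720
C(10, 6) = 210


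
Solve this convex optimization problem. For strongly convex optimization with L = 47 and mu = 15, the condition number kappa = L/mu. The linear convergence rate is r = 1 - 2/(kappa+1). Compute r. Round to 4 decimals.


Step 1: Compute the condition number.
kappa = L/mu = 47/15 = 3.1333
Step 2: Compute the convergence rate.
r = 1 - 2/(kappa + 1) = 1 - 2*mu/(L + mu) = (L - mu)/(L + mu) = 32/62 = 0.5161


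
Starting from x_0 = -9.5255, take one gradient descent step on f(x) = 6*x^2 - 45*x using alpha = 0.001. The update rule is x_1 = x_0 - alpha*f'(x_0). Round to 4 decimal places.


We compute the gradient at x_0 and apply the update.
f'(x) = 12*x - 45
f'(-9.5255) = 12*-9.5255 - 45 = -159.306
x_1 = -9.5255 - 0.001*-159.306 = -9.3662


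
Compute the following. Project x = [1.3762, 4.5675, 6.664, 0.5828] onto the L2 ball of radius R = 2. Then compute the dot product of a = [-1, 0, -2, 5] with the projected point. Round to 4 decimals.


Step 1: Compute ||x|| (intermediates to 6 decimals).
||x|| = sqrt(1.3762^2 + 4.5675^2 + 6.664^2 + 0.5828^2) = 8.216114
Step 2: Project.
Since ||x|| > R, scale = R/||x|| = 2/8.216114 = 0.243424, proj(x) = scale * x
proj(x) = [0.335, 1.111839, 1.622178, 0.141868]
Step 3: Dot product.
a^T * proj(x) = -1*0.335 + 0*1.111839 - 2*1.622178 + 5*0.141868 = -2.87


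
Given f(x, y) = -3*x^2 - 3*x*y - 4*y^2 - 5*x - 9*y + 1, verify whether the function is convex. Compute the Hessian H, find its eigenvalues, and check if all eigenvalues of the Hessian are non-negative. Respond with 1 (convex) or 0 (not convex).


The Hessian of f(x,y) = -3*x^2 - 3*x*y - 4*y^2 - 5*x - 9*y + 1 is:
H = [[-6, -3], [-3, -8]]
Trace = -6 - 8 = -14
Determinant = -6*-8 - (-3)^2 = 39
Discriminant = (-14)^2 - 4*39 = 40.0
Eigenvalues: lambda_1 = -10.1623, lambda_2 = -3.8377
The function is not convex.

0


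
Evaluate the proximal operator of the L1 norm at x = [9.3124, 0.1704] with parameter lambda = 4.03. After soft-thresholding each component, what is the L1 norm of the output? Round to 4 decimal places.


Soft-thresholding with lambda = 4.03:
prox(9.3124) = sign(9.3124)*max(|9.3124| - 4.03, 0) = 5.2824
prox(0.1704) = sign(0.1704)*max(|0.1704| - 4.03, 0) = 0.0
prox(x) = [5.2824, 0.0]
||prox(x)||_1 = 5.2824 + 0.0 = 5.2824


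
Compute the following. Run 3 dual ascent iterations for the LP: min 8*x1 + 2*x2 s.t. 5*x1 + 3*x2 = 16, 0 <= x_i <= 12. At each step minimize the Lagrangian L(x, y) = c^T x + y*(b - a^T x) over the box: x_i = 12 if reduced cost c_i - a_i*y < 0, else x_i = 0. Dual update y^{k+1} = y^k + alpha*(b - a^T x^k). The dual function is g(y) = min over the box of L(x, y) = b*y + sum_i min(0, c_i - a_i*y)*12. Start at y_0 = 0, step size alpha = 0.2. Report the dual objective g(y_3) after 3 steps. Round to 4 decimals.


Dual ascent for LP: min 8*x1 + 2*x2, 5*x1 + 3*x2 = 16, 0 <= x_i <= 12
Step 1: y^k = 0.0, reduced costs: (8.0, 2.0)
  x^k = (0.0, 0.0), subgradient = b - a^T x = 16.0
  y^{k+1} = 0.0 + 0.2*16.0 = 3.2
Step 2: y^k = 3.2, reduced costs: (-8.0, -7.6)
  x^k = (12.0, 12.0), subgradient = b - a^T x = -80.0
  y^{k+1} = 3.2 + 0.2*-80.0 = -12.8
Step 3: y^k = -12.8, reduced costs: (72.0, 40.4)
  x^k = (0.0, 0.0), subgradient = b - a^T x = 16.0
  y^{k+1} = -12.8 + 0.2*16.0 = -9.6
Dual objective at y_3 = -9.6: reduced costs (56.0, 30.8), box minimizer x = (0.0, 0.0)
g(y_3) = b*y + (c1 - a1*y)*x1 + (c2 - a2*y)*x2 = 16*(-9.6) + 56.0*0.0 + 30.8*0.0 = -153.6 + 0.0 + 0.0 = -153.6


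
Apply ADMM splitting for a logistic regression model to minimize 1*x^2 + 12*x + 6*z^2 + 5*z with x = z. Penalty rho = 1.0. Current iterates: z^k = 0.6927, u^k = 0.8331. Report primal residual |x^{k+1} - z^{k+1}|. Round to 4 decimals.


ADMM iteration with rho = 1.0, z^k = 0.6927, u^k = 0.8331
Step 1: x-update.
Minimize 1*x^2 + 12*x + (1.0/2)*(x - 0.6927 + 0.8331)^2
FOC: (2*1 + 1.0)*x = -12 + 1.0*(0.6927 - 0.8331)
x^{k+1} = -4.0468
Step 2: z-update.
Minimize 6*z^2 + 5*z + (1.0/2)*(-4.0468 - z + 0.8331)^2
FOC: (2*6 + 1.0)*z = -5 + 1.0*(-4.0468 + 0.8331)
z^{k+1} = -0.6318
Step 3: u-update.
u^{k+1} = 0.8331 - 4.0468 + 0.6318 = -2.5819
Step 4: Primal residual = |-4.0468 + 0.6318| = 3.415


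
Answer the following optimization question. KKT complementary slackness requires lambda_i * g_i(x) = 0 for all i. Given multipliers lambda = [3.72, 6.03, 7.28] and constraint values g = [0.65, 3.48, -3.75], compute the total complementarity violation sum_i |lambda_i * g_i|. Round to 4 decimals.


KKT complementary slackness check:
lambda_1 * g_1 = 3.72 * 0.65 = 2.418
lambda_2 * g_2 = 6.03 * 3.48 = 20.9844
lambda_3 * g_3 = 7.28 * -3.75 = -27.3
Total violation = 2.418 + 20.9844 + 27.3 = 50.7024


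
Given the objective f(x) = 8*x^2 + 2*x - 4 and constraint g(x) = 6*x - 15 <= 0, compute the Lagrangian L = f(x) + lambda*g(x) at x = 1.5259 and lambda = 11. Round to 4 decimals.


Step 1: Evaluate f(x).
f(1.5259) = 8*1.5259^2 + 2*1.5259 - 4 = 17.6788
Step 2: Evaluate g(x).
g(1.5259) = 6*1.5259 - 15 = -5.8446
Step 3: Compute Lagrangian.
L = 17.6788 + 11*-5.8446 = -46.6118


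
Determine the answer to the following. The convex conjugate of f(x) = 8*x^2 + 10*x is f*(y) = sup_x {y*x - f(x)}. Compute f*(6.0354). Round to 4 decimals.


f*(y) = sup_x {y*x - a*x^2 - b*x} = sup_x {(y-b)*x - a*x^2}
FOC: (y - b) - 2a*x = 0 => x* = (y - b)/(2a)
x* = (6.0354 - 10)/(2*8) = -0.2478
f*(6.0354) = (y-b)^2/(4a) = (6.0354 - 10)^2/(4*8)
= 15.7181/32 = 0.4912


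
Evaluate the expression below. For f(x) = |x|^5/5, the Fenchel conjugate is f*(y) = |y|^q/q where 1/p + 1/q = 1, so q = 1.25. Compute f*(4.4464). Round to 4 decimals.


The conjugate exponent q satisfies 1/p + 1/q = 1.
p = 5, so q = 5/(5 - 1) = 1.25
|y|^q = 4.4464^1.25 = 6.4567
f*(4.4464) = 6.4567 / 1.25 = 5.1654


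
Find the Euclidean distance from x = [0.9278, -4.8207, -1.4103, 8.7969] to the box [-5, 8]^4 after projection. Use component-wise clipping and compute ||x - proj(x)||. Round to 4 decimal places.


Project each component onto [-5, 8].
clip(0.9278) = 0.9278, clip(-4.8207) = -4.8207, clip(-1.4103) = -1.4103, clip(8.7969) = 8.0
Projection = [0.9278, -4.8207, -1.4103, 8.0]
Squared diffs: [0.0, 0.0, 0.0, 0.635]
Distance = sqrt(0.635) = 0.7969


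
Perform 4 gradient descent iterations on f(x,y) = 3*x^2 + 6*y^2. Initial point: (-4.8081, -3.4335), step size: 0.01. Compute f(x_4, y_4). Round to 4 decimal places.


Gradient descent on f(x,y) = 3*x^2 + 6*y^2.
Starting point: (-4.8081, -3.4335), alpha = 0.01
Step 1: grad_x = 2*3*-4.8081 = -28.8486, grad_y = 2*6*-3.4335 = -41.202
  x_1 = -4.8081 - 0.01*-28.8486 = -4.5196
  y_1 = -3.4335 - 0.01*-41.202 = -3.0215
Step 2: grad_x = 2*3*-4.5196 = -27.1177, grad_y = 2*6*-3.0215 = -36.2578
  x_2 = -4.5196 - 0.01*-27.1177 = -4.2484
  y_2 = -3.0215 - 0.01*-36.2578 = -2.6589
Step 3: grad_x = 2*3*-4.2484 = -25.4906, grad_y = 2*6*-2.6589 = -31.9068
  x_3 = -4.2484 - 0.01*-25.4906 = -3.9935
  y_3 = -2.6589 - 0.01*-31.9068 = -2.3398
Step 4: grad_x = 2*3*-3.9935 = -23.9612, grad_y = 2*6*-2.3398 = -28.078
  x_4 = -3.9935 - 0.01*-23.9612 = -3.7539
  y_4 = -2.3398 - 0.01*-28.078 = -2.0591
f(-3.7539, -2.0591) = 3*(-3.7539)^2 + 6*(-2.0591)^2 = 67.7139


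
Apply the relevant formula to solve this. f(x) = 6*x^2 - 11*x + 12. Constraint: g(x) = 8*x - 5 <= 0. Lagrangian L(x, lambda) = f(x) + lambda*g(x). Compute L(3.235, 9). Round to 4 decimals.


Step 1: Evaluate f(x).
f(3.235) = 6*3.235^2 - 11*3.235 + 12 = 39.2064
Step 2: Evaluate g(x).
g(3.235) = 8*3.235 - 5 = 20.88
Step 3: Compute Lagrangian.
L = 39.2064 + 9*20.88 = 227.1264


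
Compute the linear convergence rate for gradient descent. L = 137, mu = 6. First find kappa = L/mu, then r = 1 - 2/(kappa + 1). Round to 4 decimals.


Step 1: Compute the condition number.
kappa = L/mu = 137/6 = 22.8333
Step 2: Compute the convergence rate.
r = 1 - 2/(kappa + 1) = 1 - 2*mu/(L + mu) = (L - mu)/(L + mu) = 131/143 = 0.9161


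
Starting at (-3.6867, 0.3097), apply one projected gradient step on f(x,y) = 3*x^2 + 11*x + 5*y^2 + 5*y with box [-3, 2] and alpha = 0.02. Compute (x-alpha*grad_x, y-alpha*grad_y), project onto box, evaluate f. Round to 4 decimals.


Step 1: Compute gradient at (-3.6867, 0.3097).
grad_x = 2*3*-3.6867 + 11 = -11.1202
grad_y = 2*5*0.3097 + 5 = 8.097
Step 2: Gradient step.
x_raw = -3.6867 - 0.02*-11.1202 = -3.4643
y_raw = 0.3097 - 0.02*8.097 = 0.1478
Step 3: Project onto [-3, 2].
x_proj = clip(-3.4643) = -3.0
y_proj = clip(0.1478) = 0.1478
Step 4: Evaluate f.
f(-3.0, 0.1478) = -5.152


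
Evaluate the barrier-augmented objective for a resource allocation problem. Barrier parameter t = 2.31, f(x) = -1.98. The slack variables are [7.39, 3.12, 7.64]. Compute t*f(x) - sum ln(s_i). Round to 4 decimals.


Step 1: Compute log-barrier.
ln values: [2.0001, 1.1378, 2.0334]
phi = -(2.0001 + 1.1378 + 2.0334) = -5.1714
Step 2: Compute augmented objective.
t*f(x) = 2.31*-1.98 = -4.5738
Total = -4.5738 - 5.1714 = -9.7452


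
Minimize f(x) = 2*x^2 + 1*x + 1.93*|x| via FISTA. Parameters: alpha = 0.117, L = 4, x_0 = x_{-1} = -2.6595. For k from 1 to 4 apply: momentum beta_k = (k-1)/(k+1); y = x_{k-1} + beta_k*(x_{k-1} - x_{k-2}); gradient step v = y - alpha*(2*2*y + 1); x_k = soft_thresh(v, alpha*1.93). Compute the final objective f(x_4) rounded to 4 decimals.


FISTA on f(x) = 2*x^2 + 1*x + 1.93*|x|
L = 4, alpha = 0.117
Iteration 1: beta = 0.0, y = -2.6595 + 0.0*(-2.6595 + 2.6595) = -2.6595
  grad(y) = -9.638, v = y - alpha*grad = -1.5319
  prox(v) = soft_thresh(-1.5319, 0.2258) = -1.306
Iteration 2: beta = 0.3333, y = -1.306 + 0.3333*(-1.306 + 2.6595) = -0.8549
  grad(y) = -2.4196, v = y - alpha*grad = -0.5718
  prox(v) = soft_thresh(-0.5718, 0.2258) = -0.346
Iteration 3: beta = 0.5, y = -0.346 + 0.5*(-0.346 + 1.306) = 0.134
  grad(y) = 1.5361, v = y - alpha*grad = -0.0457
  prox(v) = soft_thresh(-0.0457, 0.2258) = 0.0
Iteration 4: beta = 0.6, y = 0.0 + 0.6*(0.0 + 0.346) = 0.2076
  grad(y) = 1.8304, v = y - alpha*grad = -0.0066
  prox(v) = soft_thresh(-0.0066, 0.2258) = 0.0
f(x_4) = 2*0.0^2 + 1*0.0 + 1.93*|0.0| = 0.0


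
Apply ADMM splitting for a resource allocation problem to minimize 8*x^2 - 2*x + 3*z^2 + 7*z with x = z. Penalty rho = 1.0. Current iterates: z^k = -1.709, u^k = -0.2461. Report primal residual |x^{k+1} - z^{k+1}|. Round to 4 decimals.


ADMM iteration with rho = 1.0, z^k = -1.709, u^k = -0.2461
Step 1: x-update.
Minimize 8*x^2 - 2*x + (1.0/2)*(x + 1.709 - 0.2461)^2
FOC: (2*8 + 1.0)*x = 2 + 1.0*(-1.709 + 0.2461)
x^{k+1} = 0.0316
Step 2: z-update.
Minimize 3*z^2 + 7*z + (1.0/2)*(0.0316 - z - 0.2461)^2
FOC: (2*3 + 1.0)*z = -7 + 1.0*(0.0316 - 0.2461)
z^{k+1} = -1.0306
Step 3: u-update.
u^{k+1} = -0.2461 + 0.0316 + 1.0306 = 0.8161
Step 4: Primal residual = |0.0316 + 1.0306| = 1.0622


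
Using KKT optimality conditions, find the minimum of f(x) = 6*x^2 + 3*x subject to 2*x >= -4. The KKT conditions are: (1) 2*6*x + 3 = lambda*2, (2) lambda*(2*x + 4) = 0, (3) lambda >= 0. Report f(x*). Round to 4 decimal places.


Step 1: Try lambda = 0 (constraint inactive).
Stationarity: 2*6*x + 3 = 0
x* = -3/(2*6) = -0.25
Check constraint: 2*-0.25 = -0.5 >= -4 -- satisfied.
Step 2: Compute optimal value.
f(x*) = 6*(-0.25)^2 + 3*(-0.25) = -0.375


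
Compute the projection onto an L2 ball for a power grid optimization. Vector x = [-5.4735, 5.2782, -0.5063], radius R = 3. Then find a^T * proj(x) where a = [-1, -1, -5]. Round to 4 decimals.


Step 1: Compute ||x|| (intermediates to 6 decimals).
||x|| = sqrt((-5.4735)^2 + 5.2782^2 + (-0.5063)^2) = 7.620691
Step 2: Project.
Since ||x|| > R, scale = R/||x|| = 3/7.620691 = 0.393665, proj(x) = scale * x
proj(x) = [-2.154725, 2.077843, -0.199313]
Step 3: Dot product.
a^T * proj(x) = -1*(-2.154725) - 1*2.077843 - 5*(-0.199313) = 1.0734


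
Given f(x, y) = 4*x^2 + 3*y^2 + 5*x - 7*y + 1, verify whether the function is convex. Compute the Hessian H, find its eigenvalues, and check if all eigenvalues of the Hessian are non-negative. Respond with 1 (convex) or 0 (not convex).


The Hessian of f(x,y) = 4*x^2 + 3*y^2 + 5*x - 7*y + 1 is:
H = [[8, 0], [0, 6]]
Trace = 8 + 6 = 14
Determinant = 8*6 - (0)^2 = 48
Discriminant = (14)^2 - 4*48 = 4.0
Eigenvalues: lambda_1 = 6.0, lambda_2 = 8.0
The function is convex.

1


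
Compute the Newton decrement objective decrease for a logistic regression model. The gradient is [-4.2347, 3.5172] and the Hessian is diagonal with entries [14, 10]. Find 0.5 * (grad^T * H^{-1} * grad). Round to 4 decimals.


Step 1: H is diagonal, so H^(-1) * g = [-0.3025, 0.3517].
Step 2: g^T H^(-1) g = sum_i g_i^2 / H_ii
  = (-4.2347)^2/14 + (3.5172)^2/10
  = 1.2809 + 1.2371 = 2.518
Step 3: Objective decrease = 0.5 * g^T H^(-1) g = 1.259


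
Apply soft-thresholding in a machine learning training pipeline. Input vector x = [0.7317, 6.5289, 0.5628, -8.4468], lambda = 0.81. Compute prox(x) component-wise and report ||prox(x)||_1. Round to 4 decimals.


Soft-thresholding with lambda = 0.81:
prox(0.7317) = sign(0.7317)*max(|0.7317| - 0.81, 0) = 0.0
prox(6.5289) = sign(6.5289)*max(|6.5289| - 0.81, 0) = 5.7189
prox(0.5628) = sign(0.5628)*max(|0.5628| - 0.81, 0) = 0.0
prox(-8.4468) = sign(-8.4468)*max(|-8.4468| - 0.81, 0) = -7.6368
prox(x) = [0.0, 5.7189, 0.0, -7.6368]
||prox(x)||_1 = 0.0 + 5.7189 + 0.0 + 7.6368 = 13.3557


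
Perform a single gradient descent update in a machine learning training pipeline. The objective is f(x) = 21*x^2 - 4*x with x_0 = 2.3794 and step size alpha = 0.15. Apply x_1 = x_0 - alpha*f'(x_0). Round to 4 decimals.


We compute the gradient at x_0 and apply the update.
f'(x) = 42*x - 4
f'(2.3794) = 42*2.3794 - 4 = 95.9348
x_1 = 2.3794 - 0.15*95.9348 = -12.0108


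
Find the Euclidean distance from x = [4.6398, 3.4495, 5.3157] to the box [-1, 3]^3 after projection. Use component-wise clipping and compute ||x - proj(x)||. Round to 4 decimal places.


Project each component onto [-1, 3].
clip(4.6398) = 3.0, clip(3.4495) = 3.0, clip(5.3157) = 3.0
Projection = [3.0, 3.0, 3.0]
Squared diffs: [2.6889, 0.2021, 5.3625]
Distance = sqrt(8.2535) = 2.8729


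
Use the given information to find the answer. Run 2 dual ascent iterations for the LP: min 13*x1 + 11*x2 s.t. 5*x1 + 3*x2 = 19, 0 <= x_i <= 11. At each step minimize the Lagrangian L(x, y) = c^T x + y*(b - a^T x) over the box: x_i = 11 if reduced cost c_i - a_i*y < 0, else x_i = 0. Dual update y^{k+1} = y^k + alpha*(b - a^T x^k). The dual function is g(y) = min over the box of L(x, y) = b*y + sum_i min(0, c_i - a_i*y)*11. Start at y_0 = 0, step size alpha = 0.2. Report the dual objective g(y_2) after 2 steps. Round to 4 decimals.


Dual ascent for LP: min 13*x1 + 11*x2, 5*x1 + 3*x2 = 19, 0 <= x_i <= 11
Step 1: y^k = 0.0, reduced costs: (13.0, 11.0)
  x^k = (0.0, 0.0), subgradient = b - a^T x = 19.0
  y^{k+1} = 0.0 + 0.2*19.0 = 3.8
Step 2: y^k = 3.8, reduced costs: (-6.0, -0.4)
  x^k = (11.0, 11.0), subgradient = b - a^T x = -69.0
  y^{k+1} = 3.8 + 0.2*-69.0 = -10.0
Dual objective at y_2 = -10.0: reduced costs (63.0, 41.0), box minimizer x = (0.0, 0.0)
g(y_2) = b*y + (c1 - a1*y)*x1 + (c2 - a2*y)*x2 = 19*(-10.0) + 63.0*0.0 + 41.0*0.0 = -190.0 + 0.0 + 0.0 = -190.0


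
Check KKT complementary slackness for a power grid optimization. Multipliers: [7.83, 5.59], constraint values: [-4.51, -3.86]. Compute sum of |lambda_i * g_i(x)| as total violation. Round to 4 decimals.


KKT complementary slackness check:
lambda_1 * g_1 = 7.83 * -4.51 = -35.3133
lambda_2 * g_2 = 5.59 * -3.86 = -21.5774
Total violation = 35.3133 + 21.5774 = 56.8907


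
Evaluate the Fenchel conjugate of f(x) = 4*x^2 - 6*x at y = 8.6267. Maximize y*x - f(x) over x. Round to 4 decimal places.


f*(y) = sup_x {y*x - a*x^2 - b*x} = sup_x {(y-b)*x - a*x^2}
FOC: (y - b) - 2a*x = 0 => x* = (y - b)/(2a)
x* = (8.6267 + 6)/(2*4) = 1.8283
f*(8.6267) = (y-b)^2/(4a) = (8.6267 + 6)^2/(4*4)
= 213.9404/16 = 13.3713


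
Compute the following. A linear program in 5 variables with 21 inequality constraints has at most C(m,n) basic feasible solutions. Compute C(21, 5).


Each vertex corresponds to some choice of n active constraints out of m, so the number of vertices is at most C(m, n) = m! / (n!(m-n)!).
m = 21, n = 5
Numerator: 21 * 20 * 19 * 18 * 17
Denominator: 5! = 120
C(21, 5) = 20349


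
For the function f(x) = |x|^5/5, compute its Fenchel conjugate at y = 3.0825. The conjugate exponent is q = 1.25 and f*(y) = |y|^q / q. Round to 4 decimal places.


The conjugate exponent q satisfies 1/p + 1/q = 1.
p = 5, so q = 5/(5 - 1) = 1.25
|y|^q = 3.0825^1.25 = 4.0844
f*(3.0825) = 4.0844 / 1.25 = 3.2675


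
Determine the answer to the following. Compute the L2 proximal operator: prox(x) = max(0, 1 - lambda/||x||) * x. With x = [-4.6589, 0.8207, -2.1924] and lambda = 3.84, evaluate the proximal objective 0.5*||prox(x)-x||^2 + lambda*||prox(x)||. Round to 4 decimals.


Step 1: Compute ||x||.
||x|| = 5.214
Step 2: Compute scaling factor.
scale = max(0, 1 - 3.84/5.214) = 0.2635
Step 3: prox(x) = [-1.2277, 0.2163, -0.5777]
||prox(x)|| = 1.374
Step 4: Proximal objective.
0.5*||prox-x||^2 = 7.3728
lambda*||prox|| = 5.2762
Total = 12.6489


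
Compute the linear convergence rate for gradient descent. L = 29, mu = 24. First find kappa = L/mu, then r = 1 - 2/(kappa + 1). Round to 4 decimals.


Step 1: Compute the condition number.
kappa = L/mu = 29/24 = 1.2083
Step 2: Compute the convergence rate.
r = 1 - 2/(kappa + 1) = 1 - 2*mu/(L + mu) = (L - mu)/(L + mu) = 5/53 = 0.0943


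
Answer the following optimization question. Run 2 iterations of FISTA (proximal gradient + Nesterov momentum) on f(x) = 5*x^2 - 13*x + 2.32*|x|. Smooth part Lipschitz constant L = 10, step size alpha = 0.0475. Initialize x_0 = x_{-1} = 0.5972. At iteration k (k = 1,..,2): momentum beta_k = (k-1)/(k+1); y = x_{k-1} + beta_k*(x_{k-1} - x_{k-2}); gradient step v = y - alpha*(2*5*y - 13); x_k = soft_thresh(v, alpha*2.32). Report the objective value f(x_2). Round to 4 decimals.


FISTA on f(x) = 5*x^2 - 13*x + 2.32*|x|
L = 10, alpha = 0.0475
Iteration 1: beta = 0.0, y = 0.5972 + 0.0*(0.5972 - 0.5972) = 0.5972
  grad(y) = -7.028, v = y - alpha*grad = 0.931
  prox(v) = soft_thresh(0.931, 0.1102) = 0.8208
Iteration 2: beta = 0.3333, y = 0.8208 + 0.3333*(0.8208 - 0.5972) = 0.8954
  grad(y) = -4.0463, v = y - alpha*grad = 1.0876
  prox(v) = soft_thresh(1.0876, 0.1102) = 0.9774
f(x_2) = 5*0.9774^2 - 13*0.9774 + 2.32*|0.9774| = -5.6621


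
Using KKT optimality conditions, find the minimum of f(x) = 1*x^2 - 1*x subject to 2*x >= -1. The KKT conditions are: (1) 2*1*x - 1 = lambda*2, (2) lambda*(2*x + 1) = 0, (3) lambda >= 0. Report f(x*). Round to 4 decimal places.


Step 1: Try lambda = 0 (constraint inactive).
Stationarity: 2*1*x - 1 = 0
x* = 1/(2*1) = 0.5
Check constraint: 2*0.5 = 1.0 >= -1 -- satisfied.
Step 2: Compute optimal value.
f(x*) = 1*0.5^2 - 1*0.5 = -0.25


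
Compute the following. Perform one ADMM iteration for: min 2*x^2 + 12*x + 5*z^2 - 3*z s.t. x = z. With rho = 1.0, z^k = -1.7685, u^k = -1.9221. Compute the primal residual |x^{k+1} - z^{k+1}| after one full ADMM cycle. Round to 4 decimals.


ADMM iteration with rho = 1.0, z^k = -1.7685, u^k = -1.9221
Step 1: x-update.
Minimize 2*x^2 + 12*x + (1.0/2)*(x + 1.7685 - 1.9221)^2
FOC: (2*2 + 1.0)*x = -12 + 1.0*(-1.7685 + 1.9221)
x^{k+1} = -2.3693
Step 2: z-update.
Minimize 5*z^2 - 3*z + (1.0/2)*(-2.3693 - z - 1.9221)^2
FOC: (2*5 + 1.0)*z = 3 + 1.0*(-2.3693 - 1.9221)
z^{k+1} = -0.1174
Step 3: u-update.
u^{k+1} = -1.9221 - 2.3693 + 0.1174 = -4.174
Step 4: Primal residual = |-2.3693 + 0.1174| = 2.2519


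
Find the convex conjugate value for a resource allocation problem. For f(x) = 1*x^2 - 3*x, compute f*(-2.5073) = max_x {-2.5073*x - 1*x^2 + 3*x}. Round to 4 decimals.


f*(y) = sup_x {y*x - a*x^2 - b*x} = sup_x {(y-b)*x - a*x^2}
FOC: (y - b) - 2a*x = 0 => x* = (y - b)/(2a)
x* = (-2.5073 + 3)/(2*1) = 0.2464
f*(-2.5073) = (y-b)^2/(4a) = (-2.5073 + 3)^2/(4*1)
= 0.2428/4 = 0.0607


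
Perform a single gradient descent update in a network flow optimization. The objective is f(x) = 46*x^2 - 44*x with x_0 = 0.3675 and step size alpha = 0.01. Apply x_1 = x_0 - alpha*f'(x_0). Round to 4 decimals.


We compute the gradient at x_0 and apply the update.
f'(x) = 92*x - 44
f'(0.3675) = 92*0.3675 - 44 = -10.19
x_1 = 0.3675 - 0.01*-10.19 = 0.4694


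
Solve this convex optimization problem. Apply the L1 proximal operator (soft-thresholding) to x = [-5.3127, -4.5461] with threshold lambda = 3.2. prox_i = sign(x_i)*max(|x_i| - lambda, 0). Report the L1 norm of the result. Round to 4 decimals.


Soft-thresholding with lambda = 3.2:
prox(-5.3127) = sign(-5.3127)*max(|-5.3127| - 3.2, 0) = -2.1127
prox(-4.5461) = sign(-4.5461)*max(|-4.5461| - 3.2, 0) = -1.3461
prox(x) = [-2.1127, -1.3461]
||prox(x)||_1 = 2.1127 + 1.3461 = 3.4588


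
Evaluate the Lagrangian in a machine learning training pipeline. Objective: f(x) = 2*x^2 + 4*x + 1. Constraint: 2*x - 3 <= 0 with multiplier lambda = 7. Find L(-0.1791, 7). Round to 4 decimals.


Step 1: Evaluate f(x).
f(-0.1791) = 2*(-0.1791)^2 + 4*(-0.1791) + 1 = 0.3478
Step 2: Evaluate g(x).
g(-0.1791) = 2*-0.1791 - 3 = -3.3582
Step 3: Compute Lagrangian.
L = 0.3478 + 7*-3.3582 = -23.1596


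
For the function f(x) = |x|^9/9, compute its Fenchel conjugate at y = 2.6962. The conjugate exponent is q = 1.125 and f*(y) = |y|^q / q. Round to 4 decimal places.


The conjugate exponent q satisfies 1/p + 1/q = 1.
p = 9, so q = 9/(9 - 1) = 1.125
|y|^q = 2.6962^1.125 = 3.0521
f*(2.6962) = 3.0521 / 1.125 = 2.713


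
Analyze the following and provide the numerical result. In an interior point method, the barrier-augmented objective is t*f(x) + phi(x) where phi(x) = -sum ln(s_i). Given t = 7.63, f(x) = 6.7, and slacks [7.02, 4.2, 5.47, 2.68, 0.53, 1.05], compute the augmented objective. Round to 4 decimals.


Step 1: Compute log-barrier.
ln values: [1.9488, 1.4351, 1.6993, 0.9858, -0.6349, 0.0488]
phi = -(1.9488 + 1.4351 + 1.6993 + 0.9858 - 0.6349 + 0.0488) = -5.4829
Step 2: Compute augmented objective.
t*f(x) = 7.63*6.7 = 51.121
Total = 51.121 - 5.4829 = 45.6381


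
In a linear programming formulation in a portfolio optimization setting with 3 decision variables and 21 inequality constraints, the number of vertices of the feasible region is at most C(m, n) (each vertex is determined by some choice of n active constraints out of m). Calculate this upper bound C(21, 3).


Each vertex corresponds to some choice of n active constraints out of m, so the number of vertices is at most C(m, n) = m! / (n!(m-n)!).
m = 21, n = 3
Numerator: 21 * 20 * 19
Denominator: 3! = 6
C(21, 3) = 1330


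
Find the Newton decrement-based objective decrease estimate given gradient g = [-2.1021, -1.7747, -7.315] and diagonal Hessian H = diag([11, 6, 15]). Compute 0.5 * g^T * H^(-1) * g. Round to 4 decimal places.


Step 1: H is diagonal, so H^(-1) * g = [-0.1911, -0.2958, -0.4877].
Step 2: g^T H^(-1) g = sum_i g_i^2 / H_ii
  = (-2.1021)^2/11 + (-1.7747)^2/6 + (-7.315)^2/15
  = 0.4017 + 0.5249 + 3.5673 = 4.4939
Step 3: Objective decrease = 0.5 * g^T H^(-1) g = 2.247


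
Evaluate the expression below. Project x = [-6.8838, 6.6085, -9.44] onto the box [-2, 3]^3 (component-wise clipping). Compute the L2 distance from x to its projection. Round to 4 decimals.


Project each component onto [-2, 3].
clip(-6.8838) = -2.0, clip(6.6085) = 3.0, clip(-9.44) = -2.0
Projection = [-2.0, 3.0, -2.0]
Squared diffs: [23.8515, 13.0213, 55.3536]
Distance = sqrt(92.2264) = 9.6035


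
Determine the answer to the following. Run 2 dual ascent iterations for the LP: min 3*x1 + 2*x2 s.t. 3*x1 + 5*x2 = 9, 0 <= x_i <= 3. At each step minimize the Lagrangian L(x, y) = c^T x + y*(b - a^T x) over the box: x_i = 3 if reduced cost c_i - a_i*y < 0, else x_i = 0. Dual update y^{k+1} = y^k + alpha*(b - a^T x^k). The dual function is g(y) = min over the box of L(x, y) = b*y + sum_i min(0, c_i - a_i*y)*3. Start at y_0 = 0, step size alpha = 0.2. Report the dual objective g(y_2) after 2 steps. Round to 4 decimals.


Dual ascent for LP: min 3*x1 + 2*x2, 3*x1 + 5*x2 = 9, 0 <= x_i <= 3
Step 1: y^k = 0.0, reduced costs: (3.0, 2.0)
  x^k = (0.0, 0.0), subgradient = b - a^T x = 9.0
  y^{k+1} = 0.0 + 0.2*9.0 = 1.8
Step 2: y^k = 1.8, reduced costs: (-2.4, -7.0)
  x^k = (3.0, 3.0), subgradient = b - a^T x = -15.0
  y^{k+1} = 1.8 + 0.2*-15.0 = -1.2
Dual objective at y_2 = -1.2: reduced costs (6.6, 8.0), box minimizer x = (0.0, 0.0)
g(y_2) = b*y + (c1 - a1*y)*x1 + (c2 - a2*y)*x2 = 9*(-1.2) + 6.6*0.0 + 8.0*0.0 = -10.8 + 0.0 + 0.0 = -10.8


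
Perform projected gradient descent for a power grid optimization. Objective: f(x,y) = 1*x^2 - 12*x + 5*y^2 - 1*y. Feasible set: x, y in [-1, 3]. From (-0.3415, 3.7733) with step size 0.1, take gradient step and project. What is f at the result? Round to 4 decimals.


Step 1: Compute gradient at (-0.3415, 3.7733).
grad_x = 2*1*-0.3415 - 12 = -12.683
grad_y = 2*5*3.7733 - 1 = 36.733
Step 2: Gradient step.
x_raw = -0.3415 - 0.1*-12.683 = 0.9268
y_raw = 3.7733 - 0.1*36.733 = 0.1
Step 3: Project onto [-1, 3].
x_proj = clip(0.9268) = 0.9268
y_proj = clip(0.1) = 0.1
Step 4: Evaluate f.
f(0.9268, 0.1) = -10.3126


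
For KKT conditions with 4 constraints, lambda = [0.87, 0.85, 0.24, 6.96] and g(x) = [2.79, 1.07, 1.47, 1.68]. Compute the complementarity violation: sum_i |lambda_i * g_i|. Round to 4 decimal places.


KKT complementary slackness check:
lambda_1 * g_1 = 0.87 * 2.79 = 2.4273
lambda_2 * g_2 = 0.85 * 1.07 = 0.9095
lambda_3 * g_3 = 0.24 * 1.47 = 0.3528
lambda_4 * g_4 = 6.96 * 1.68 = 11.6928
Total violation = 2.4273 + 0.9095 + 0.3528 + 11.6928 = 15.3824


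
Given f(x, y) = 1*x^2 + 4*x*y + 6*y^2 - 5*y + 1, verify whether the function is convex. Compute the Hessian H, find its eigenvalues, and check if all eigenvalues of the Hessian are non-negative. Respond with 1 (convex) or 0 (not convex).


The Hessian of f(x,y) = 1*x^2 + 4*x*y + 6*y^2 - 5*y + 1 is:
H = [[2, 4], [4, 12]]
Trace = 2 + 12 = 14
Determinant = 2*12 - (4)^2 = 8
Discriminant = (14)^2 - 4*8 = 164.0
Eigenvalues: lambda_1 = 0.5969, lambda_2 = 13.4031
The function is convex.

1


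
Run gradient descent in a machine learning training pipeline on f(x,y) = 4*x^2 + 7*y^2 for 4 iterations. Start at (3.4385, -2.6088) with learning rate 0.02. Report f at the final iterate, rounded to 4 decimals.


Gradient descent on f(x,y) = 4*x^2 + 7*y^2.
Starting point: (3.4385, -2.6088), alpha = 0.02
Step 1: grad_x = 2*4*3.4385 = 27.508, grad_y = 2*7*-2.6088 = -36.5232
  x_1 = 3.4385 - 0.02*27.508 = 2.8883
  y_1 = -2.6088 - 0.02*-36.5232 = -1.8783
Step 2: grad_x = 2*4*2.8883 = 23.1067, grad_y = 2*7*-1.8783 = -26.2967
  x_2 = 2.8883 - 0.02*23.1067 = 2.4262
  y_2 = -1.8783 - 0.02*-26.2967 = -1.3524
Step 3: grad_x = 2*4*2.4262 = 19.4096, grad_y = 2*7*-1.3524 = -18.9336
  x_3 = 2.4262 - 0.02*19.4096 = 2.038
  y_3 = -1.3524 - 0.02*-18.9336 = -0.9737
Step 4: grad_x = 2*4*2.038 = 16.3041, grad_y = 2*7*-0.9737 = -13.6322
  x_4 = 2.038 - 0.02*16.3041 = 1.7119
  y_4 = -0.9737 - 0.02*-13.6322 = -0.7011
f(1.7119, -0.7011) = 4*1.7119^2 + 7*(-0.7011)^2 = 15.1635


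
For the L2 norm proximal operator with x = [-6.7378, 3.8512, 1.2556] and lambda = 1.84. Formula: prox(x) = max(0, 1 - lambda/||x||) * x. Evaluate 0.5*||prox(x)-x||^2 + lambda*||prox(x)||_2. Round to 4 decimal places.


Step 1: Compute ||x||.
||x|| = 7.8617
Step 2: Compute scaling factor.
scale = max(0, 1 - 1.84/7.8617) = 0.766
Step 3: prox(x) = [-5.1608, 2.9498, 0.9617]
||prox(x)|| = 6.0217
Step 4: Proximal objective.
0.5*||prox-x||^2 = 1.6928
lambda*||prox|| = 11.0799
Total = 12.7727


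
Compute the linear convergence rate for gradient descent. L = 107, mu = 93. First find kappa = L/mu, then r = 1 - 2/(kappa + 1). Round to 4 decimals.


Step 1: Compute the condition number.
kappa = L/mu = 107/93 = 1.1505
Step 2: Compute the convergence rate.
r = 1 - 2/(kappa + 1) = 1 - 2*mu/(L + mu) = (L - mu)/(L + mu) = 14/200 = 0.07


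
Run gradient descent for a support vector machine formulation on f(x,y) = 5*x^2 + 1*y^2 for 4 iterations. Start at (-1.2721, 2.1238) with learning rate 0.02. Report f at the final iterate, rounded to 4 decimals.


Gradient descent on f(x,y) = 5*x^2 + 1*y^2.
Starting point: (-1.2721, 2.1238), alpha = 0.02
Step 1: grad_x = 2*5*-1.2721 = -12.721, grad_y = 2*1*2.1238 = 4.2476
  x_1 = -1.2721 - 0.02*-12.721 = -1.0177
  y_1 = 2.1238 - 0.02*4.2476 = 2.0388
Step 2: grad_x = 2*5*-1.0177 = -10.1768, grad_y = 2*1*2.0388 = 4.0777
  x_2 = -1.0177 - 0.02*-10.1768 = -0.8141
  y_2 = 2.0388 - 0.02*4.0777 = 1.9573
Step 3: grad_x = 2*5*-0.8141 = -8.1414, grad_y = 2*1*1.9573 = 3.9146
  x_3 = -0.8141 - 0.02*-8.1414 = -0.6513
  y_3 = 1.9573 - 0.02*3.9146 = 1.879
Step 4: grad_x = 2*5*-0.6513 = -6.5132, grad_y = 2*1*1.879 = 3.758
  x_4 = -0.6513 - 0.02*-6.5132 = -0.5211
  y_4 = 1.879 - 0.02*3.758 = 1.8038
f(-0.5211, 1.8038) = 5*(-0.5211)^2 + 1*1.8038^2 = 4.6113


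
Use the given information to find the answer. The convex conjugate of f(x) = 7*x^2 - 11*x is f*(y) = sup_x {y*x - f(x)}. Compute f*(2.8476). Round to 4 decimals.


f*(y) = sup_x {y*x - a*x^2 - b*x} = sup_x {(y-b)*x - a*x^2}
FOC: (y - b) - 2a*x = 0 => x* = (y - b)/(2a)
x* = (2.8476 + 11)/(2*7) = 0.9891
f*(2.8476) = (y-b)^2/(4a) = (2.8476 + 11)^2/(4*7)
= 191.756/28 = 6.8484


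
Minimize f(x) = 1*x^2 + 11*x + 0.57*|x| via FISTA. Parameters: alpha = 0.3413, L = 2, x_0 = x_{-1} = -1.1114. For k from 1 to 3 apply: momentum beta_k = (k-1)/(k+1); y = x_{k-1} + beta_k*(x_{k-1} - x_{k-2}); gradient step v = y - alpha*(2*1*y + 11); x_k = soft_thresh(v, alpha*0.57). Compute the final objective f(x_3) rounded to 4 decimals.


FISTA on f(x) = 1*x^2 + 11*x + 0.57*|x|
L = 2, alpha = 0.3413
Iteration 1: beta = 0.0, y = -1.1114 + 0.0*(-1.1114 + 1.1114) = -1.1114
  grad(y) = 8.7772, v = y - alpha*grad = -4.1071
  prox(v) = soft_thresh(-4.1071, 0.1945) = -3.9125
Iteration 2: beta = 0.3333, y = -3.9125 + 0.3333*(-3.9125 + 1.1114) = -4.8462
  grad(y) = 1.3076, v = y - alpha*grad = -5.2925
  prox(v) = soft_thresh(-5.2925, 0.1945) = -5.098
Iteration 3: beta = 0.5, y = -5.098 + 0.5*(-5.098 + 3.9125) = -5.6907
  grad(y) = -0.3813, v = y - alpha*grad = -5.5605
  prox(v) = soft_thresh(-5.5605, 0.1945) = -5.366
f(x_3) = 1*(-5.366)^2 + 11*(-5.366) + 0.57*|-5.366| = -27.1734


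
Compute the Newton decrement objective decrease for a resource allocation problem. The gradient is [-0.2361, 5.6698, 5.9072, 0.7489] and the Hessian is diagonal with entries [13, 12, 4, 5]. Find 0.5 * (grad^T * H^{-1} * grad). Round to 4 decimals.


Step 1: H is diagonal, so H^(-1) * g = [-0.0182, 0.4725, 1.4768, 0.1498].
Step 2: g^T H^(-1) g = sum_i g_i^2 / H_ii
  = (-0.2361)^2/13 + (5.6698)^2/12 + (5.9072)^2/4 + (0.7489)^2/5
  = 0.0043 + 2.6789 + 8.7238 + 0.1122 = 11.5191
Step 3: Objective decrease = 0.5 * g^T H^(-1) g = 5.7595


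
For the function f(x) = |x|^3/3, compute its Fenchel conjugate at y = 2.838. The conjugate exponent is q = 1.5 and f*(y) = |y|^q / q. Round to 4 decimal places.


The conjugate exponent q satisfies 1/p + 1/q = 1.
p = 3, so q = 3/(3 - 1) = 1.5
|y|^q = 2.838^1.5 = 4.781
f*(2.838) = 4.781 / 1.5 = 3.1873


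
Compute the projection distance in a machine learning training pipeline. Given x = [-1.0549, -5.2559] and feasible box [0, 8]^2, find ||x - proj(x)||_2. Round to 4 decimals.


Project each component onto [0, 8].
clip(-1.0549) = 0.0, clip(-5.2559) = 0.0
Projection = [0.0, 0.0]
Squared diffs: [1.1128, 27.6245]
Distance = sqrt(28.7373) = 5.3607


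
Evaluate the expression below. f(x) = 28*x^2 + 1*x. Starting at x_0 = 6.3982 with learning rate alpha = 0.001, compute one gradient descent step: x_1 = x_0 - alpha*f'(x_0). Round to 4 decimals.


We compute the gradient at x_0 and apply the update.
f'(x) = 56*x + 1
f'(6.3982) = 56*6.3982 + 1 = 359.2992
x_1 = 6.3982 - 0.001*359.2992 = 6.0389


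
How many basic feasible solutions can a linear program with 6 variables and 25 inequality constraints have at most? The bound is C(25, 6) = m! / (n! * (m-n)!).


Each vertex corresponds to some choice of n active constraints out of m, so the number of vertices is at most C(m, n) = m! / (n!(m-n)!).
m = 25, n = 6
Numerator: 25 * 24 * 23 * 22 * 21 * 20
Denominator: 6! = 720
C(25, 6) = 177100


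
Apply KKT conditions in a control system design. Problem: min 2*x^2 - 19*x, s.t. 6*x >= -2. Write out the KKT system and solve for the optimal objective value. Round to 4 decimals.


Step 1: Try lambda = 0 (constraint inactive).
Stationarity: 2*2*x - 19 = 0
x* = 19/(2*2) = 4.75
Check constraint: 6*4.75 = 28.5 >= -2 -- satisfied.
Step 2: Compute optimal value.
f(x*) = 2*4.75^2 - 19*4.75 = -45.125


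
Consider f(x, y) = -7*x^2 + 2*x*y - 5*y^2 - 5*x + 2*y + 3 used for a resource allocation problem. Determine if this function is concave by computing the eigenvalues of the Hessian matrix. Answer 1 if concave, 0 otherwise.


The Hessian of f(x,y) = -7*x^2 + 2*x*y - 5*y^2 - 5*x + 2*y + 3 is:
H = [[-14, 2], [2, -10]]
Trace = -14 - 10 = -24
Determinant = -14*-10 - (2)^2 = 136
Discriminant = (-24)^2 - 4*136 = 32.0
Eigenvalues: lambda_1 = -14.8284, lambda_2 = -9.1716
The function is concave.

1


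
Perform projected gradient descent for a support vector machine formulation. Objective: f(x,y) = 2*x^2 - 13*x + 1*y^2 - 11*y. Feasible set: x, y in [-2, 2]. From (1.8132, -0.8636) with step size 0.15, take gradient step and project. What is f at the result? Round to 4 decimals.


Step 1: Compute gradient at (1.8132, -0.8636).
grad_x = 2*2*1.8132 - 13 = -5.7472
grad_y = 2*1*-0.8636 - 11 = -12.7272
Step 2: Gradient step.
x_raw = 1.8132 - 0.15*-5.7472 = 2.6753
y_raw = -0.8636 - 0.15*-12.7272 = 1.0455
Step 3: Project onto [-2, 2].
x_proj = clip(2.6753) = 2.0
y_proj = clip(1.0455) = 1.0455
Step 4: Evaluate f.
f(2.0, 1.0455) = -28.4073


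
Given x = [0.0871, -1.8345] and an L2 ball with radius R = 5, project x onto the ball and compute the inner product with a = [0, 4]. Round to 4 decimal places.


Step 1: Compute ||x|| (intermediates to 6 decimals).
||x|| = sqrt(0.0871^2 + (-1.8345)^2) = 1.836567
Step 2: Project.
Since ||x|| <= R, proj = x (no scaling needed).
proj(x) = [0.0871, -1.8345]
Step 3: Dot product.
a^T * proj(x) = 0*0.0871 + 4*(-1.8345) = -7.338


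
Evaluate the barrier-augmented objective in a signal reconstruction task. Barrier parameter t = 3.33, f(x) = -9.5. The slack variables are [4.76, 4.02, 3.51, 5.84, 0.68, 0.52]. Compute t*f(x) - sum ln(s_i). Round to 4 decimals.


Step 1: Compute log-barrier.
ln values: [1.5602, 1.3913, 1.2556, 1.7647, -0.3857, -0.6539]
phi = -(1.5602 + 1.3913 + 1.2556 + 1.7647 - 0.3857 - 0.6539) = -4.9323
Step 2: Compute augmented objective.
t*f(x) = 3.33*-9.5 = -31.635
Total = -31.635 - 4.9323 = -36.5673


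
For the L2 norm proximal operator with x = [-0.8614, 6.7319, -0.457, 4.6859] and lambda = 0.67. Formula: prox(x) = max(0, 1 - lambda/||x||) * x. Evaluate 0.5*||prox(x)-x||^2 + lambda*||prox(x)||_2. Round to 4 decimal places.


Step 1: Compute ||x||.
||x|| = 8.26
Step 2: Compute scaling factor.
scale = max(0, 1 - 0.67/8.26) = 0.9189
Step 3: prox(x) = [-0.7915, 6.1858, -0.4199, 4.3058]
||prox(x)|| = 7.59
Step 4: Proximal objective.
0.5*||prox-x||^2 = 0.2245
lambda*||prox|| = 5.0853
Total = 5.3097


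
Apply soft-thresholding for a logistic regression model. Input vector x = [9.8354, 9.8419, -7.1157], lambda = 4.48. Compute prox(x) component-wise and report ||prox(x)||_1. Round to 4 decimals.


Soft-thresholding with lambda = 4.48:
prox(9.8354) = sign(9.8354)*max(|9.8354| - 4.48, 0) = 5.3554
prox(9.8419) = sign(9.8419)*max(|9.8419| - 4.48, 0) = 5.3619
prox(-7.1157) = sign(-7.1157)*max(|-7.1157| - 4.48, 0) = -2.6357
prox(x) = [5.3554, 5.3619, -2.6357]
||prox(x)||_1 = 5.3554 + 5.3619 + 2.6357 = 13.353
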